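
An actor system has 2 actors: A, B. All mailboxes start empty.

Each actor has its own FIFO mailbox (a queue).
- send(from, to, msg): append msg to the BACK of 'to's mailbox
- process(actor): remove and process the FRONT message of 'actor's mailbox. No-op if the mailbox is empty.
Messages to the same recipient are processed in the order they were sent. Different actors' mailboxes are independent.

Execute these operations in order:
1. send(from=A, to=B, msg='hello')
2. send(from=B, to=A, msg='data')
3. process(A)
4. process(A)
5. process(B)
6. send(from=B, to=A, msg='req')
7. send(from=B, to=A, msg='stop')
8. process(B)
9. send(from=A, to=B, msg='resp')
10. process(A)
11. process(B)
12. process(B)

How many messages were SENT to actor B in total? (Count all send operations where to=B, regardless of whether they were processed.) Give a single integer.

Answer: 2

Derivation:
After 1 (send(from=A, to=B, msg='hello')): A:[] B:[hello]
After 2 (send(from=B, to=A, msg='data')): A:[data] B:[hello]
After 3 (process(A)): A:[] B:[hello]
After 4 (process(A)): A:[] B:[hello]
After 5 (process(B)): A:[] B:[]
After 6 (send(from=B, to=A, msg='req')): A:[req] B:[]
After 7 (send(from=B, to=A, msg='stop')): A:[req,stop] B:[]
After 8 (process(B)): A:[req,stop] B:[]
After 9 (send(from=A, to=B, msg='resp')): A:[req,stop] B:[resp]
After 10 (process(A)): A:[stop] B:[resp]
After 11 (process(B)): A:[stop] B:[]
After 12 (process(B)): A:[stop] B:[]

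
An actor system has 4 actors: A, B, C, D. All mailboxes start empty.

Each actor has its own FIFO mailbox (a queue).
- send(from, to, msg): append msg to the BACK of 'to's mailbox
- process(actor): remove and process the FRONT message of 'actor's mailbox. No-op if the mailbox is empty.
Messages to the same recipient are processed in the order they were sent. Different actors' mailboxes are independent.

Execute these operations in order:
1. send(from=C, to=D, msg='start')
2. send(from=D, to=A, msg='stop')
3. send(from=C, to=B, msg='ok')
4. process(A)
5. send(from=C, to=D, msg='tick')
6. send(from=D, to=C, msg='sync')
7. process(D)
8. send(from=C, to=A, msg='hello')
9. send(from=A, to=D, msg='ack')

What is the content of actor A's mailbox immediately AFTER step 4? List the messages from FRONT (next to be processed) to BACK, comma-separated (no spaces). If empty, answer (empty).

After 1 (send(from=C, to=D, msg='start')): A:[] B:[] C:[] D:[start]
After 2 (send(from=D, to=A, msg='stop')): A:[stop] B:[] C:[] D:[start]
After 3 (send(from=C, to=B, msg='ok')): A:[stop] B:[ok] C:[] D:[start]
After 4 (process(A)): A:[] B:[ok] C:[] D:[start]

(empty)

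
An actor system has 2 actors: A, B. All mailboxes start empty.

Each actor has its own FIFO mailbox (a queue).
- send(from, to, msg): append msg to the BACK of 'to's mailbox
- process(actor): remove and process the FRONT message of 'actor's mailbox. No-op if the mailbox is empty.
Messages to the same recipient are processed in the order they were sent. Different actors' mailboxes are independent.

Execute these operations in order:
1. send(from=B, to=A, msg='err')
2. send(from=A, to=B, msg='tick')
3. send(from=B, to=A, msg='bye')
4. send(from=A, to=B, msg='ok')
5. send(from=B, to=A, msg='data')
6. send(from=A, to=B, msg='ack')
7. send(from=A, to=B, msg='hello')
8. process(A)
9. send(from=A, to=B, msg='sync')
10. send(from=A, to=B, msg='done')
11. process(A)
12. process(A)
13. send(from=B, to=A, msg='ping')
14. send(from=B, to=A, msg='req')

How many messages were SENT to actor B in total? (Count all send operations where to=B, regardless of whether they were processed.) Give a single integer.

Answer: 6

Derivation:
After 1 (send(from=B, to=A, msg='err')): A:[err] B:[]
After 2 (send(from=A, to=B, msg='tick')): A:[err] B:[tick]
After 3 (send(from=B, to=A, msg='bye')): A:[err,bye] B:[tick]
After 4 (send(from=A, to=B, msg='ok')): A:[err,bye] B:[tick,ok]
After 5 (send(from=B, to=A, msg='data')): A:[err,bye,data] B:[tick,ok]
After 6 (send(from=A, to=B, msg='ack')): A:[err,bye,data] B:[tick,ok,ack]
After 7 (send(from=A, to=B, msg='hello')): A:[err,bye,data] B:[tick,ok,ack,hello]
After 8 (process(A)): A:[bye,data] B:[tick,ok,ack,hello]
After 9 (send(from=A, to=B, msg='sync')): A:[bye,data] B:[tick,ok,ack,hello,sync]
After 10 (send(from=A, to=B, msg='done')): A:[bye,data] B:[tick,ok,ack,hello,sync,done]
After 11 (process(A)): A:[data] B:[tick,ok,ack,hello,sync,done]
After 12 (process(A)): A:[] B:[tick,ok,ack,hello,sync,done]
After 13 (send(from=B, to=A, msg='ping')): A:[ping] B:[tick,ok,ack,hello,sync,done]
After 14 (send(from=B, to=A, msg='req')): A:[ping,req] B:[tick,ok,ack,hello,sync,done]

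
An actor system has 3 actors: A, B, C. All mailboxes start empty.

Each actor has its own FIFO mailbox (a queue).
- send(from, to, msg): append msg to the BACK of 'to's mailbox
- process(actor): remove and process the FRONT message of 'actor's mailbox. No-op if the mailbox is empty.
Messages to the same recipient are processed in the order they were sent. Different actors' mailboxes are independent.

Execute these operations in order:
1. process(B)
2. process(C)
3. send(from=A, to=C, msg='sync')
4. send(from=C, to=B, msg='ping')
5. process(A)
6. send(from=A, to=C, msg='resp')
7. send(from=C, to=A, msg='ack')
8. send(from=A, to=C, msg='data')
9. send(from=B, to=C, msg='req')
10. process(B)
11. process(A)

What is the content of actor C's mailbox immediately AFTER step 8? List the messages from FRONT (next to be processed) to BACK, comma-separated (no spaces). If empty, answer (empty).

After 1 (process(B)): A:[] B:[] C:[]
After 2 (process(C)): A:[] B:[] C:[]
After 3 (send(from=A, to=C, msg='sync')): A:[] B:[] C:[sync]
After 4 (send(from=C, to=B, msg='ping')): A:[] B:[ping] C:[sync]
After 5 (process(A)): A:[] B:[ping] C:[sync]
After 6 (send(from=A, to=C, msg='resp')): A:[] B:[ping] C:[sync,resp]
After 7 (send(from=C, to=A, msg='ack')): A:[ack] B:[ping] C:[sync,resp]
After 8 (send(from=A, to=C, msg='data')): A:[ack] B:[ping] C:[sync,resp,data]

sync,resp,data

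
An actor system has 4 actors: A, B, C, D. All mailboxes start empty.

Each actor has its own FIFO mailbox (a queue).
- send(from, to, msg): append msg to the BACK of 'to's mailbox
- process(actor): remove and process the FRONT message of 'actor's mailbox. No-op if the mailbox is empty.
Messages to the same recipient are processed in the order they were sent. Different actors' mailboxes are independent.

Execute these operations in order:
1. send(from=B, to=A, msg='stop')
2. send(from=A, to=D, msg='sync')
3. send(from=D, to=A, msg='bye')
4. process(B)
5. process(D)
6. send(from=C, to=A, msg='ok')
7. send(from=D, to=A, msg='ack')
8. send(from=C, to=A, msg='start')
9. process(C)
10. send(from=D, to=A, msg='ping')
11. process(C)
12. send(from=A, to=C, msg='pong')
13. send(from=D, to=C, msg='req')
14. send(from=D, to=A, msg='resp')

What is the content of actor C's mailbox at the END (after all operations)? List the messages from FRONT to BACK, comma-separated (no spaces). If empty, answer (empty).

Answer: pong,req

Derivation:
After 1 (send(from=B, to=A, msg='stop')): A:[stop] B:[] C:[] D:[]
After 2 (send(from=A, to=D, msg='sync')): A:[stop] B:[] C:[] D:[sync]
After 3 (send(from=D, to=A, msg='bye')): A:[stop,bye] B:[] C:[] D:[sync]
After 4 (process(B)): A:[stop,bye] B:[] C:[] D:[sync]
After 5 (process(D)): A:[stop,bye] B:[] C:[] D:[]
After 6 (send(from=C, to=A, msg='ok')): A:[stop,bye,ok] B:[] C:[] D:[]
After 7 (send(from=D, to=A, msg='ack')): A:[stop,bye,ok,ack] B:[] C:[] D:[]
After 8 (send(from=C, to=A, msg='start')): A:[stop,bye,ok,ack,start] B:[] C:[] D:[]
After 9 (process(C)): A:[stop,bye,ok,ack,start] B:[] C:[] D:[]
After 10 (send(from=D, to=A, msg='ping')): A:[stop,bye,ok,ack,start,ping] B:[] C:[] D:[]
After 11 (process(C)): A:[stop,bye,ok,ack,start,ping] B:[] C:[] D:[]
After 12 (send(from=A, to=C, msg='pong')): A:[stop,bye,ok,ack,start,ping] B:[] C:[pong] D:[]
After 13 (send(from=D, to=C, msg='req')): A:[stop,bye,ok,ack,start,ping] B:[] C:[pong,req] D:[]
After 14 (send(from=D, to=A, msg='resp')): A:[stop,bye,ok,ack,start,ping,resp] B:[] C:[pong,req] D:[]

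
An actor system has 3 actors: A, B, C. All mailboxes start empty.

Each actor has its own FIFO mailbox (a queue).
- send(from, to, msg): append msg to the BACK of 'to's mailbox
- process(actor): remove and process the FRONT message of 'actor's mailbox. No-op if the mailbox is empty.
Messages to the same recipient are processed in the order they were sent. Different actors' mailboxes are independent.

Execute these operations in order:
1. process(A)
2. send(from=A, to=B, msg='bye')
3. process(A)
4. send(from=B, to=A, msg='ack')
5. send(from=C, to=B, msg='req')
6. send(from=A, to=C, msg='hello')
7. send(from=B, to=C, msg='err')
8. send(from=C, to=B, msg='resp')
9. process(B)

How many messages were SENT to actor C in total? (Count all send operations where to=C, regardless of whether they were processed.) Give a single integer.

Answer: 2

Derivation:
After 1 (process(A)): A:[] B:[] C:[]
After 2 (send(from=A, to=B, msg='bye')): A:[] B:[bye] C:[]
After 3 (process(A)): A:[] B:[bye] C:[]
After 4 (send(from=B, to=A, msg='ack')): A:[ack] B:[bye] C:[]
After 5 (send(from=C, to=B, msg='req')): A:[ack] B:[bye,req] C:[]
After 6 (send(from=A, to=C, msg='hello')): A:[ack] B:[bye,req] C:[hello]
After 7 (send(from=B, to=C, msg='err')): A:[ack] B:[bye,req] C:[hello,err]
After 8 (send(from=C, to=B, msg='resp')): A:[ack] B:[bye,req,resp] C:[hello,err]
After 9 (process(B)): A:[ack] B:[req,resp] C:[hello,err]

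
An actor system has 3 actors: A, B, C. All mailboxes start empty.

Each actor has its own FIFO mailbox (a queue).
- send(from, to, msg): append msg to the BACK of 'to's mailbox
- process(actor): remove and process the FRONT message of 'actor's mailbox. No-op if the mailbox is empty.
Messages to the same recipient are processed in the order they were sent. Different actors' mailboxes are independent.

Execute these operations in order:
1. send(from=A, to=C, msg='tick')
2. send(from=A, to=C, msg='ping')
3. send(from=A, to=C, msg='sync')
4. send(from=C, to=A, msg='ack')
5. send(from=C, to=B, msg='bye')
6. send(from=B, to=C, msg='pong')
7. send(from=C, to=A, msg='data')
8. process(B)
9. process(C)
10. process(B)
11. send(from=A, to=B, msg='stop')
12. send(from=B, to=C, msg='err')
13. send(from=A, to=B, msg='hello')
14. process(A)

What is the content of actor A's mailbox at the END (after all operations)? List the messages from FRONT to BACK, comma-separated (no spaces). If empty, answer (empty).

Answer: data

Derivation:
After 1 (send(from=A, to=C, msg='tick')): A:[] B:[] C:[tick]
After 2 (send(from=A, to=C, msg='ping')): A:[] B:[] C:[tick,ping]
After 3 (send(from=A, to=C, msg='sync')): A:[] B:[] C:[tick,ping,sync]
After 4 (send(from=C, to=A, msg='ack')): A:[ack] B:[] C:[tick,ping,sync]
After 5 (send(from=C, to=B, msg='bye')): A:[ack] B:[bye] C:[tick,ping,sync]
After 6 (send(from=B, to=C, msg='pong')): A:[ack] B:[bye] C:[tick,ping,sync,pong]
After 7 (send(from=C, to=A, msg='data')): A:[ack,data] B:[bye] C:[tick,ping,sync,pong]
After 8 (process(B)): A:[ack,data] B:[] C:[tick,ping,sync,pong]
After 9 (process(C)): A:[ack,data] B:[] C:[ping,sync,pong]
After 10 (process(B)): A:[ack,data] B:[] C:[ping,sync,pong]
After 11 (send(from=A, to=B, msg='stop')): A:[ack,data] B:[stop] C:[ping,sync,pong]
After 12 (send(from=B, to=C, msg='err')): A:[ack,data] B:[stop] C:[ping,sync,pong,err]
After 13 (send(from=A, to=B, msg='hello')): A:[ack,data] B:[stop,hello] C:[ping,sync,pong,err]
After 14 (process(A)): A:[data] B:[stop,hello] C:[ping,sync,pong,err]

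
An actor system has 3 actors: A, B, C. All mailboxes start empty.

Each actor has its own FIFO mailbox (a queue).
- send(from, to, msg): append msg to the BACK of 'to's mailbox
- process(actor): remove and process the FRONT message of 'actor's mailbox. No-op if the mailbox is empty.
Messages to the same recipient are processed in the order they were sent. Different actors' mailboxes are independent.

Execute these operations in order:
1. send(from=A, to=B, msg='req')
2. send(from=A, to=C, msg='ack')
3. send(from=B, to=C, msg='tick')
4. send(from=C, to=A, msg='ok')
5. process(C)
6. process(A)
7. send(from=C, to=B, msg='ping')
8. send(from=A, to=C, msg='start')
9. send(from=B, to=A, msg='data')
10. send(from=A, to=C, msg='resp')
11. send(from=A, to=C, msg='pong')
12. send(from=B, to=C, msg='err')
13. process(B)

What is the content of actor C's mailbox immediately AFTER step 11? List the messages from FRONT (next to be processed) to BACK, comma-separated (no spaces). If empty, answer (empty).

After 1 (send(from=A, to=B, msg='req')): A:[] B:[req] C:[]
After 2 (send(from=A, to=C, msg='ack')): A:[] B:[req] C:[ack]
After 3 (send(from=B, to=C, msg='tick')): A:[] B:[req] C:[ack,tick]
After 4 (send(from=C, to=A, msg='ok')): A:[ok] B:[req] C:[ack,tick]
After 5 (process(C)): A:[ok] B:[req] C:[tick]
After 6 (process(A)): A:[] B:[req] C:[tick]
After 7 (send(from=C, to=B, msg='ping')): A:[] B:[req,ping] C:[tick]
After 8 (send(from=A, to=C, msg='start')): A:[] B:[req,ping] C:[tick,start]
After 9 (send(from=B, to=A, msg='data')): A:[data] B:[req,ping] C:[tick,start]
After 10 (send(from=A, to=C, msg='resp')): A:[data] B:[req,ping] C:[tick,start,resp]
After 11 (send(from=A, to=C, msg='pong')): A:[data] B:[req,ping] C:[tick,start,resp,pong]

tick,start,resp,pong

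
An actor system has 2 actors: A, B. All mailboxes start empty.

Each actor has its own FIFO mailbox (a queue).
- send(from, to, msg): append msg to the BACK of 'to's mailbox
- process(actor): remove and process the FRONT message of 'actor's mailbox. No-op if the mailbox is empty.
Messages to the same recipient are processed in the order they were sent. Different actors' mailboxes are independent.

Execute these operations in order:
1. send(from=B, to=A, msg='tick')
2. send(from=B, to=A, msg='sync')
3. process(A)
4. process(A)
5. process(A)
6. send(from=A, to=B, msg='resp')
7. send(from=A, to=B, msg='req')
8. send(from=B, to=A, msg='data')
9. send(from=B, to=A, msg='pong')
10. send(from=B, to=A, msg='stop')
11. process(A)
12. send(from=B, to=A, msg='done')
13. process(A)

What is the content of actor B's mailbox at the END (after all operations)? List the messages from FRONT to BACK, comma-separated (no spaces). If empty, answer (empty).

Answer: resp,req

Derivation:
After 1 (send(from=B, to=A, msg='tick')): A:[tick] B:[]
After 2 (send(from=B, to=A, msg='sync')): A:[tick,sync] B:[]
After 3 (process(A)): A:[sync] B:[]
After 4 (process(A)): A:[] B:[]
After 5 (process(A)): A:[] B:[]
After 6 (send(from=A, to=B, msg='resp')): A:[] B:[resp]
After 7 (send(from=A, to=B, msg='req')): A:[] B:[resp,req]
After 8 (send(from=B, to=A, msg='data')): A:[data] B:[resp,req]
After 9 (send(from=B, to=A, msg='pong')): A:[data,pong] B:[resp,req]
After 10 (send(from=B, to=A, msg='stop')): A:[data,pong,stop] B:[resp,req]
After 11 (process(A)): A:[pong,stop] B:[resp,req]
After 12 (send(from=B, to=A, msg='done')): A:[pong,stop,done] B:[resp,req]
After 13 (process(A)): A:[stop,done] B:[resp,req]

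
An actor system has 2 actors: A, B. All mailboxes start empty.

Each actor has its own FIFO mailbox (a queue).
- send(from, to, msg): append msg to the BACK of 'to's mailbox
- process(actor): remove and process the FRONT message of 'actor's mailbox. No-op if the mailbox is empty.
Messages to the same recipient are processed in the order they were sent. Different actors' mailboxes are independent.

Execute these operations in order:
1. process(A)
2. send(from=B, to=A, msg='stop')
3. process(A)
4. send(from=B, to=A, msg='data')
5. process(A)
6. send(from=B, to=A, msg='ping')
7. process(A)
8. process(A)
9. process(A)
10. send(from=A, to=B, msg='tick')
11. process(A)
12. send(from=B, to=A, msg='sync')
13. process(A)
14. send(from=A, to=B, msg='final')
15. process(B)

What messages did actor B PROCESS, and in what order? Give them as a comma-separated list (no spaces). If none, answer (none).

Answer: tick

Derivation:
After 1 (process(A)): A:[] B:[]
After 2 (send(from=B, to=A, msg='stop')): A:[stop] B:[]
After 3 (process(A)): A:[] B:[]
After 4 (send(from=B, to=A, msg='data')): A:[data] B:[]
After 5 (process(A)): A:[] B:[]
After 6 (send(from=B, to=A, msg='ping')): A:[ping] B:[]
After 7 (process(A)): A:[] B:[]
After 8 (process(A)): A:[] B:[]
After 9 (process(A)): A:[] B:[]
After 10 (send(from=A, to=B, msg='tick')): A:[] B:[tick]
After 11 (process(A)): A:[] B:[tick]
After 12 (send(from=B, to=A, msg='sync')): A:[sync] B:[tick]
After 13 (process(A)): A:[] B:[tick]
After 14 (send(from=A, to=B, msg='final')): A:[] B:[tick,final]
After 15 (process(B)): A:[] B:[final]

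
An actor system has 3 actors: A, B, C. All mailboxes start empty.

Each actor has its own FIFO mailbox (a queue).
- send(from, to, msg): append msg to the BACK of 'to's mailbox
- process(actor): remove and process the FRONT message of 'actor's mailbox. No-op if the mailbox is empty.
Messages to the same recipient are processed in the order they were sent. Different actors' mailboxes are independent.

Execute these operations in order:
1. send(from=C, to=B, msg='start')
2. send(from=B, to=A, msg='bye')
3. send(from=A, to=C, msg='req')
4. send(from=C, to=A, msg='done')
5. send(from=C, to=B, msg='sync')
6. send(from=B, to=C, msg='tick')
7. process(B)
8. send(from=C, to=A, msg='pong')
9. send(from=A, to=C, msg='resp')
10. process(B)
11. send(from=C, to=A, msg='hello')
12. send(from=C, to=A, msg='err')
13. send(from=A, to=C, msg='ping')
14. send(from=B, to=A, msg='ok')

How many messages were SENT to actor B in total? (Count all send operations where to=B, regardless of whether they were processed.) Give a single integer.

After 1 (send(from=C, to=B, msg='start')): A:[] B:[start] C:[]
After 2 (send(from=B, to=A, msg='bye')): A:[bye] B:[start] C:[]
After 3 (send(from=A, to=C, msg='req')): A:[bye] B:[start] C:[req]
After 4 (send(from=C, to=A, msg='done')): A:[bye,done] B:[start] C:[req]
After 5 (send(from=C, to=B, msg='sync')): A:[bye,done] B:[start,sync] C:[req]
After 6 (send(from=B, to=C, msg='tick')): A:[bye,done] B:[start,sync] C:[req,tick]
After 7 (process(B)): A:[bye,done] B:[sync] C:[req,tick]
After 8 (send(from=C, to=A, msg='pong')): A:[bye,done,pong] B:[sync] C:[req,tick]
After 9 (send(from=A, to=C, msg='resp')): A:[bye,done,pong] B:[sync] C:[req,tick,resp]
After 10 (process(B)): A:[bye,done,pong] B:[] C:[req,tick,resp]
After 11 (send(from=C, to=A, msg='hello')): A:[bye,done,pong,hello] B:[] C:[req,tick,resp]
After 12 (send(from=C, to=A, msg='err')): A:[bye,done,pong,hello,err] B:[] C:[req,tick,resp]
After 13 (send(from=A, to=C, msg='ping')): A:[bye,done,pong,hello,err] B:[] C:[req,tick,resp,ping]
After 14 (send(from=B, to=A, msg='ok')): A:[bye,done,pong,hello,err,ok] B:[] C:[req,tick,resp,ping]

Answer: 2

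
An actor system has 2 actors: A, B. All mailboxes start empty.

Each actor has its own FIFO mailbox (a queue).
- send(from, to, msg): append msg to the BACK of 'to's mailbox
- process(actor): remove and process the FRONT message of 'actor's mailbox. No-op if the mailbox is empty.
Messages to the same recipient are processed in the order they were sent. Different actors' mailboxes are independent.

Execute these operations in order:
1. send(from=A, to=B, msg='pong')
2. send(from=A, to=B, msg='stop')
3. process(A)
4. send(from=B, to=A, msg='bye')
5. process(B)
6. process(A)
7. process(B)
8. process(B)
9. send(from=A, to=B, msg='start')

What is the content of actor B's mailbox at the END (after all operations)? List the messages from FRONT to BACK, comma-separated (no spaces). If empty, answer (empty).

Answer: start

Derivation:
After 1 (send(from=A, to=B, msg='pong')): A:[] B:[pong]
After 2 (send(from=A, to=B, msg='stop')): A:[] B:[pong,stop]
After 3 (process(A)): A:[] B:[pong,stop]
After 4 (send(from=B, to=A, msg='bye')): A:[bye] B:[pong,stop]
After 5 (process(B)): A:[bye] B:[stop]
After 6 (process(A)): A:[] B:[stop]
After 7 (process(B)): A:[] B:[]
After 8 (process(B)): A:[] B:[]
After 9 (send(from=A, to=B, msg='start')): A:[] B:[start]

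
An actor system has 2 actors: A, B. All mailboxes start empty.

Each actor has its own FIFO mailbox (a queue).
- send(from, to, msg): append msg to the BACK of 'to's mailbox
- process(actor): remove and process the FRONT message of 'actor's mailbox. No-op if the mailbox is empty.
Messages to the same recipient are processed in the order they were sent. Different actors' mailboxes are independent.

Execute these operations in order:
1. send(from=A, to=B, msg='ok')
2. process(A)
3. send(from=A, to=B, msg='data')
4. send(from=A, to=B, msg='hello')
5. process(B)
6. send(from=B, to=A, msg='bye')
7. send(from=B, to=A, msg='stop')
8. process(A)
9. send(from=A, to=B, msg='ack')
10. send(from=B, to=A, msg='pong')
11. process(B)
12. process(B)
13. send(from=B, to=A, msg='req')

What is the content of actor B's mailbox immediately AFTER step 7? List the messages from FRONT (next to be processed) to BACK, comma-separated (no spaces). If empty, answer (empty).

After 1 (send(from=A, to=B, msg='ok')): A:[] B:[ok]
After 2 (process(A)): A:[] B:[ok]
After 3 (send(from=A, to=B, msg='data')): A:[] B:[ok,data]
After 4 (send(from=A, to=B, msg='hello')): A:[] B:[ok,data,hello]
After 5 (process(B)): A:[] B:[data,hello]
After 6 (send(from=B, to=A, msg='bye')): A:[bye] B:[data,hello]
After 7 (send(from=B, to=A, msg='stop')): A:[bye,stop] B:[data,hello]

data,hello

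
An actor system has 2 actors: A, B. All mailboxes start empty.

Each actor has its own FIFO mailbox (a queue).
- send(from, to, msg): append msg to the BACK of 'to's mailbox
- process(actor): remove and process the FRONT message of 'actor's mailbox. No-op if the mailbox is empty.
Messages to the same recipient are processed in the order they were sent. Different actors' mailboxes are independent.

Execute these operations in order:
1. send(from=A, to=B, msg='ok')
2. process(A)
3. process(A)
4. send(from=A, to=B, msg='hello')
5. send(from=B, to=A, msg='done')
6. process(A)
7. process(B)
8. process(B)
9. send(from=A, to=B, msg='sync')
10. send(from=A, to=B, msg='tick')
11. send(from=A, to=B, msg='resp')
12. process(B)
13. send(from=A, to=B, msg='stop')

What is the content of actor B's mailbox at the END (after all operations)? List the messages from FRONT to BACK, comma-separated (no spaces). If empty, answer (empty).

Answer: tick,resp,stop

Derivation:
After 1 (send(from=A, to=B, msg='ok')): A:[] B:[ok]
After 2 (process(A)): A:[] B:[ok]
After 3 (process(A)): A:[] B:[ok]
After 4 (send(from=A, to=B, msg='hello')): A:[] B:[ok,hello]
After 5 (send(from=B, to=A, msg='done')): A:[done] B:[ok,hello]
After 6 (process(A)): A:[] B:[ok,hello]
After 7 (process(B)): A:[] B:[hello]
After 8 (process(B)): A:[] B:[]
After 9 (send(from=A, to=B, msg='sync')): A:[] B:[sync]
After 10 (send(from=A, to=B, msg='tick')): A:[] B:[sync,tick]
After 11 (send(from=A, to=B, msg='resp')): A:[] B:[sync,tick,resp]
After 12 (process(B)): A:[] B:[tick,resp]
After 13 (send(from=A, to=B, msg='stop')): A:[] B:[tick,resp,stop]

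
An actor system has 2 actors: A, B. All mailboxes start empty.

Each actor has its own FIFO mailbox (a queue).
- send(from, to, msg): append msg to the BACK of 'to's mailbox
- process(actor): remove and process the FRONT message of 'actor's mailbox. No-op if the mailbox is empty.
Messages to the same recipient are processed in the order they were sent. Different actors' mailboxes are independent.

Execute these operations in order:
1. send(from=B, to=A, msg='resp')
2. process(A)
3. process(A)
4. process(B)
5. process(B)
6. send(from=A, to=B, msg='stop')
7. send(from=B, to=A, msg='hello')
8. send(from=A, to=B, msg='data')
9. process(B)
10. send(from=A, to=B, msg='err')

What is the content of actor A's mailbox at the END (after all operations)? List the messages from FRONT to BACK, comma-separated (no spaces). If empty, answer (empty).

After 1 (send(from=B, to=A, msg='resp')): A:[resp] B:[]
After 2 (process(A)): A:[] B:[]
After 3 (process(A)): A:[] B:[]
After 4 (process(B)): A:[] B:[]
After 5 (process(B)): A:[] B:[]
After 6 (send(from=A, to=B, msg='stop')): A:[] B:[stop]
After 7 (send(from=B, to=A, msg='hello')): A:[hello] B:[stop]
After 8 (send(from=A, to=B, msg='data')): A:[hello] B:[stop,data]
After 9 (process(B)): A:[hello] B:[data]
After 10 (send(from=A, to=B, msg='err')): A:[hello] B:[data,err]

Answer: hello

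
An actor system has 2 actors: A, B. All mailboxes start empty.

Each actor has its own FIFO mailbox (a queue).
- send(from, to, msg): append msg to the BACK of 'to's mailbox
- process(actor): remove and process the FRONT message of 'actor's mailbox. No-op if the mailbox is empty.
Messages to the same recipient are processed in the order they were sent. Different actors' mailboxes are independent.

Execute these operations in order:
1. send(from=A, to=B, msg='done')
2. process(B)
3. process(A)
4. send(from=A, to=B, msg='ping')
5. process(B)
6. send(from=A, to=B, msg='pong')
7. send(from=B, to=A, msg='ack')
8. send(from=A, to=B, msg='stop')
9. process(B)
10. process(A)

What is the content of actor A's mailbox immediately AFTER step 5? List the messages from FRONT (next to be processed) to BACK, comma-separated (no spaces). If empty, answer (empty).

After 1 (send(from=A, to=B, msg='done')): A:[] B:[done]
After 2 (process(B)): A:[] B:[]
After 3 (process(A)): A:[] B:[]
After 4 (send(from=A, to=B, msg='ping')): A:[] B:[ping]
After 5 (process(B)): A:[] B:[]

(empty)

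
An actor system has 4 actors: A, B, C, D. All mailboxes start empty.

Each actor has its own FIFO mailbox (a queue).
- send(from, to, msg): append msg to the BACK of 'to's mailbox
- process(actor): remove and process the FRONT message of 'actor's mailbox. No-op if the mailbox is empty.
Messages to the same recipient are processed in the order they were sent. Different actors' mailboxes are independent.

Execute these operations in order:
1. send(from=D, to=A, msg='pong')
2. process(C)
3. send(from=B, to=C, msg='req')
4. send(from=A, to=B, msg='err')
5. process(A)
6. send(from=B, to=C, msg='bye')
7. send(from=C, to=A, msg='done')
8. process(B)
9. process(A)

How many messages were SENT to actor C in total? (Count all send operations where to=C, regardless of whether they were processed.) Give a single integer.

Answer: 2

Derivation:
After 1 (send(from=D, to=A, msg='pong')): A:[pong] B:[] C:[] D:[]
After 2 (process(C)): A:[pong] B:[] C:[] D:[]
After 3 (send(from=B, to=C, msg='req')): A:[pong] B:[] C:[req] D:[]
After 4 (send(from=A, to=B, msg='err')): A:[pong] B:[err] C:[req] D:[]
After 5 (process(A)): A:[] B:[err] C:[req] D:[]
After 6 (send(from=B, to=C, msg='bye')): A:[] B:[err] C:[req,bye] D:[]
After 7 (send(from=C, to=A, msg='done')): A:[done] B:[err] C:[req,bye] D:[]
After 8 (process(B)): A:[done] B:[] C:[req,bye] D:[]
After 9 (process(A)): A:[] B:[] C:[req,bye] D:[]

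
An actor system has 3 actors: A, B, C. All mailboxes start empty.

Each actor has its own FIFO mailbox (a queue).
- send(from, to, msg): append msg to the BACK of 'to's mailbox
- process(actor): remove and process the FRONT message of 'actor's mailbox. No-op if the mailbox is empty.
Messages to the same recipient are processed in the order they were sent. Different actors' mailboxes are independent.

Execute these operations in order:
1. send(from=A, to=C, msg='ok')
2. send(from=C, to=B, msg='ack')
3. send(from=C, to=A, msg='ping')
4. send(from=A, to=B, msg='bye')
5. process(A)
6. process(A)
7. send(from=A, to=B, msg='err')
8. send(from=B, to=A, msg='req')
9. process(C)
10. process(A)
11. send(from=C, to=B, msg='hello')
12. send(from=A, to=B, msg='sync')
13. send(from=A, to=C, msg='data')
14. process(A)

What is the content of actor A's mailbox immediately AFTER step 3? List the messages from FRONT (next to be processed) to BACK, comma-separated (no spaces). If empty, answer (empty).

After 1 (send(from=A, to=C, msg='ok')): A:[] B:[] C:[ok]
After 2 (send(from=C, to=B, msg='ack')): A:[] B:[ack] C:[ok]
After 3 (send(from=C, to=A, msg='ping')): A:[ping] B:[ack] C:[ok]

ping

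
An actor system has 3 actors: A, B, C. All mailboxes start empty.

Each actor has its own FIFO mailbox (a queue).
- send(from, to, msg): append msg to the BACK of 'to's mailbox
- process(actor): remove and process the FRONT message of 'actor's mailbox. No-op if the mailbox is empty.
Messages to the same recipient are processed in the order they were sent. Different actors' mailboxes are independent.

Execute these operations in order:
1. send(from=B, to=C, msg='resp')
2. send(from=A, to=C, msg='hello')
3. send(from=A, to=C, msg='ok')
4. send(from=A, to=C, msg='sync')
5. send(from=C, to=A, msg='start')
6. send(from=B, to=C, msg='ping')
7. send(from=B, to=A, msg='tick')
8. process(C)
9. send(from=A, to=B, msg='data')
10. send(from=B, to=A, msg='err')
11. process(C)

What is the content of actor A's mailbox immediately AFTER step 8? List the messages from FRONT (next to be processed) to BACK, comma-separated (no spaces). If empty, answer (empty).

After 1 (send(from=B, to=C, msg='resp')): A:[] B:[] C:[resp]
After 2 (send(from=A, to=C, msg='hello')): A:[] B:[] C:[resp,hello]
After 3 (send(from=A, to=C, msg='ok')): A:[] B:[] C:[resp,hello,ok]
After 4 (send(from=A, to=C, msg='sync')): A:[] B:[] C:[resp,hello,ok,sync]
After 5 (send(from=C, to=A, msg='start')): A:[start] B:[] C:[resp,hello,ok,sync]
After 6 (send(from=B, to=C, msg='ping')): A:[start] B:[] C:[resp,hello,ok,sync,ping]
After 7 (send(from=B, to=A, msg='tick')): A:[start,tick] B:[] C:[resp,hello,ok,sync,ping]
After 8 (process(C)): A:[start,tick] B:[] C:[hello,ok,sync,ping]

start,tick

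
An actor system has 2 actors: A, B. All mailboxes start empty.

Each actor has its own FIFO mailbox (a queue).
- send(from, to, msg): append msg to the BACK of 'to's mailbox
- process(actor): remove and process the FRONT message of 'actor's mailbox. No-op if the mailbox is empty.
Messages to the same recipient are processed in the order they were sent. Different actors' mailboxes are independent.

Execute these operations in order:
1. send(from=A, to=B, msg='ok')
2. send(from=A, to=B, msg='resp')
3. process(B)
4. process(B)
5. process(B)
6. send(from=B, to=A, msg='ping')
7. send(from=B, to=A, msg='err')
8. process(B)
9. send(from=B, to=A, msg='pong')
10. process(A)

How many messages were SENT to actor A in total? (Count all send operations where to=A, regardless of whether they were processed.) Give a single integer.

Answer: 3

Derivation:
After 1 (send(from=A, to=B, msg='ok')): A:[] B:[ok]
After 2 (send(from=A, to=B, msg='resp')): A:[] B:[ok,resp]
After 3 (process(B)): A:[] B:[resp]
After 4 (process(B)): A:[] B:[]
After 5 (process(B)): A:[] B:[]
After 6 (send(from=B, to=A, msg='ping')): A:[ping] B:[]
After 7 (send(from=B, to=A, msg='err')): A:[ping,err] B:[]
After 8 (process(B)): A:[ping,err] B:[]
After 9 (send(from=B, to=A, msg='pong')): A:[ping,err,pong] B:[]
After 10 (process(A)): A:[err,pong] B:[]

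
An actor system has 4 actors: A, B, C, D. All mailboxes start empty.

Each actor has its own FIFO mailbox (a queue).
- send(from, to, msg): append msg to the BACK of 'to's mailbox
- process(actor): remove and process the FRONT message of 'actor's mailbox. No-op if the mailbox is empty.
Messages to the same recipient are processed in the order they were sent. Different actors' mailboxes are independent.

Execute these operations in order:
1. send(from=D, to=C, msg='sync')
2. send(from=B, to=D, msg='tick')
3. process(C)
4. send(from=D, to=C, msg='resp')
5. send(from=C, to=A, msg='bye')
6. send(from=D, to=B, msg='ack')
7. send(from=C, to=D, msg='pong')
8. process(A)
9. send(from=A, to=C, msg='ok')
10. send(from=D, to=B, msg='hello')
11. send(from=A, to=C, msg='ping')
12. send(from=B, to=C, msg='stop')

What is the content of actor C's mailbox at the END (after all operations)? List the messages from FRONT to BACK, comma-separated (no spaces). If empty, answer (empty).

Answer: resp,ok,ping,stop

Derivation:
After 1 (send(from=D, to=C, msg='sync')): A:[] B:[] C:[sync] D:[]
After 2 (send(from=B, to=D, msg='tick')): A:[] B:[] C:[sync] D:[tick]
After 3 (process(C)): A:[] B:[] C:[] D:[tick]
After 4 (send(from=D, to=C, msg='resp')): A:[] B:[] C:[resp] D:[tick]
After 5 (send(from=C, to=A, msg='bye')): A:[bye] B:[] C:[resp] D:[tick]
After 6 (send(from=D, to=B, msg='ack')): A:[bye] B:[ack] C:[resp] D:[tick]
After 7 (send(from=C, to=D, msg='pong')): A:[bye] B:[ack] C:[resp] D:[tick,pong]
After 8 (process(A)): A:[] B:[ack] C:[resp] D:[tick,pong]
After 9 (send(from=A, to=C, msg='ok')): A:[] B:[ack] C:[resp,ok] D:[tick,pong]
After 10 (send(from=D, to=B, msg='hello')): A:[] B:[ack,hello] C:[resp,ok] D:[tick,pong]
After 11 (send(from=A, to=C, msg='ping')): A:[] B:[ack,hello] C:[resp,ok,ping] D:[tick,pong]
After 12 (send(from=B, to=C, msg='stop')): A:[] B:[ack,hello] C:[resp,ok,ping,stop] D:[tick,pong]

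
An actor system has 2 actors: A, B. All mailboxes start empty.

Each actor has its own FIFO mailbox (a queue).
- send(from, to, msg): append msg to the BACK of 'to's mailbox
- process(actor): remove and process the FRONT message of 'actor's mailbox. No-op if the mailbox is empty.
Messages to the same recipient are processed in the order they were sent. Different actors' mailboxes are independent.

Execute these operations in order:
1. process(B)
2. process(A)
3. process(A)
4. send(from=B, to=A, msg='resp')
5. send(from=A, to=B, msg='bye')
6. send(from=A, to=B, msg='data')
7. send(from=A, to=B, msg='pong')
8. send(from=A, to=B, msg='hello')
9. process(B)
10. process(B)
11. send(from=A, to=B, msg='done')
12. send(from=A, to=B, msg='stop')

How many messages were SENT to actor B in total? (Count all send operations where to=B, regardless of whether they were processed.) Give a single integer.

Answer: 6

Derivation:
After 1 (process(B)): A:[] B:[]
After 2 (process(A)): A:[] B:[]
After 3 (process(A)): A:[] B:[]
After 4 (send(from=B, to=A, msg='resp')): A:[resp] B:[]
After 5 (send(from=A, to=B, msg='bye')): A:[resp] B:[bye]
After 6 (send(from=A, to=B, msg='data')): A:[resp] B:[bye,data]
After 7 (send(from=A, to=B, msg='pong')): A:[resp] B:[bye,data,pong]
After 8 (send(from=A, to=B, msg='hello')): A:[resp] B:[bye,data,pong,hello]
After 9 (process(B)): A:[resp] B:[data,pong,hello]
After 10 (process(B)): A:[resp] B:[pong,hello]
After 11 (send(from=A, to=B, msg='done')): A:[resp] B:[pong,hello,done]
After 12 (send(from=A, to=B, msg='stop')): A:[resp] B:[pong,hello,done,stop]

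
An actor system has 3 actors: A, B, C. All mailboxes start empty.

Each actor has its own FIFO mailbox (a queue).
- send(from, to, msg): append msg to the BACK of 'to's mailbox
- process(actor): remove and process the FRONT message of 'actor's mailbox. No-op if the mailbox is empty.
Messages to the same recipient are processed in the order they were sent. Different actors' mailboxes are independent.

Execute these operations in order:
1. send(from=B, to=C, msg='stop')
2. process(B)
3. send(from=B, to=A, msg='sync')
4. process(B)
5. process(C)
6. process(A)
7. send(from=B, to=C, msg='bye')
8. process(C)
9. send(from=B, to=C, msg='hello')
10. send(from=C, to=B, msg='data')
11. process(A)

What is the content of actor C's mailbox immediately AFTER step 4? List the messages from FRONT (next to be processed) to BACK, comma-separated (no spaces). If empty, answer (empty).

After 1 (send(from=B, to=C, msg='stop')): A:[] B:[] C:[stop]
After 2 (process(B)): A:[] B:[] C:[stop]
After 3 (send(from=B, to=A, msg='sync')): A:[sync] B:[] C:[stop]
After 4 (process(B)): A:[sync] B:[] C:[stop]

stop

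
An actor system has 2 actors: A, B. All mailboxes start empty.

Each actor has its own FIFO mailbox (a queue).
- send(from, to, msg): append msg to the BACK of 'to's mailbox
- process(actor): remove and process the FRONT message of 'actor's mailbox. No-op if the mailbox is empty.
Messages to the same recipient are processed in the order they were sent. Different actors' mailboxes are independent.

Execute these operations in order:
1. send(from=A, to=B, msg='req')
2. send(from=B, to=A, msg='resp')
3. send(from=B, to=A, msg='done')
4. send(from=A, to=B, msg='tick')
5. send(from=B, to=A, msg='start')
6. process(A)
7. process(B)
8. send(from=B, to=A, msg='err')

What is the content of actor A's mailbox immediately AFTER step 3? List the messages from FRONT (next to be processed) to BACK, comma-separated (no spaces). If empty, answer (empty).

After 1 (send(from=A, to=B, msg='req')): A:[] B:[req]
After 2 (send(from=B, to=A, msg='resp')): A:[resp] B:[req]
After 3 (send(from=B, to=A, msg='done')): A:[resp,done] B:[req]

resp,done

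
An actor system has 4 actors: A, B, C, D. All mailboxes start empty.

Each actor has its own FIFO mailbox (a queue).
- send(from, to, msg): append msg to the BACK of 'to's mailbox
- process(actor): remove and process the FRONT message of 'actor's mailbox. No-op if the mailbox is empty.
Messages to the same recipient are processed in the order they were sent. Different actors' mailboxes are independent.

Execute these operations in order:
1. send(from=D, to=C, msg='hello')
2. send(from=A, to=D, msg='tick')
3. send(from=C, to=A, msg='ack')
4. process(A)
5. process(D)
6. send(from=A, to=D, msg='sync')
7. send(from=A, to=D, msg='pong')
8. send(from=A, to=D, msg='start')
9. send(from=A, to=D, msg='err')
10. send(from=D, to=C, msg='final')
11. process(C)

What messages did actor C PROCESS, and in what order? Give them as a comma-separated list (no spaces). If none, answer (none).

Answer: hello

Derivation:
After 1 (send(from=D, to=C, msg='hello')): A:[] B:[] C:[hello] D:[]
After 2 (send(from=A, to=D, msg='tick')): A:[] B:[] C:[hello] D:[tick]
After 3 (send(from=C, to=A, msg='ack')): A:[ack] B:[] C:[hello] D:[tick]
After 4 (process(A)): A:[] B:[] C:[hello] D:[tick]
After 5 (process(D)): A:[] B:[] C:[hello] D:[]
After 6 (send(from=A, to=D, msg='sync')): A:[] B:[] C:[hello] D:[sync]
After 7 (send(from=A, to=D, msg='pong')): A:[] B:[] C:[hello] D:[sync,pong]
After 8 (send(from=A, to=D, msg='start')): A:[] B:[] C:[hello] D:[sync,pong,start]
After 9 (send(from=A, to=D, msg='err')): A:[] B:[] C:[hello] D:[sync,pong,start,err]
After 10 (send(from=D, to=C, msg='final')): A:[] B:[] C:[hello,final] D:[sync,pong,start,err]
After 11 (process(C)): A:[] B:[] C:[final] D:[sync,pong,start,err]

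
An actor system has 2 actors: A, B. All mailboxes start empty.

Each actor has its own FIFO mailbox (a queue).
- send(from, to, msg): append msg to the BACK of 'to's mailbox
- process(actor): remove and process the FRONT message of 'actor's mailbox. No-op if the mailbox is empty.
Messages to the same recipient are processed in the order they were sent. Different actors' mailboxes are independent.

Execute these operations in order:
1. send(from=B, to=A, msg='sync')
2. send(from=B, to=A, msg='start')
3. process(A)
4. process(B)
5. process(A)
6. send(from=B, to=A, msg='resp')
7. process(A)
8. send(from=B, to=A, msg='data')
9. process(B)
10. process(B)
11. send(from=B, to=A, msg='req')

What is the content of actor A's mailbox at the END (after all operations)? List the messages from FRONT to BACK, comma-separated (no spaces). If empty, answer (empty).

Answer: data,req

Derivation:
After 1 (send(from=B, to=A, msg='sync')): A:[sync] B:[]
After 2 (send(from=B, to=A, msg='start')): A:[sync,start] B:[]
After 3 (process(A)): A:[start] B:[]
After 4 (process(B)): A:[start] B:[]
After 5 (process(A)): A:[] B:[]
After 6 (send(from=B, to=A, msg='resp')): A:[resp] B:[]
After 7 (process(A)): A:[] B:[]
After 8 (send(from=B, to=A, msg='data')): A:[data] B:[]
After 9 (process(B)): A:[data] B:[]
After 10 (process(B)): A:[data] B:[]
After 11 (send(from=B, to=A, msg='req')): A:[data,req] B:[]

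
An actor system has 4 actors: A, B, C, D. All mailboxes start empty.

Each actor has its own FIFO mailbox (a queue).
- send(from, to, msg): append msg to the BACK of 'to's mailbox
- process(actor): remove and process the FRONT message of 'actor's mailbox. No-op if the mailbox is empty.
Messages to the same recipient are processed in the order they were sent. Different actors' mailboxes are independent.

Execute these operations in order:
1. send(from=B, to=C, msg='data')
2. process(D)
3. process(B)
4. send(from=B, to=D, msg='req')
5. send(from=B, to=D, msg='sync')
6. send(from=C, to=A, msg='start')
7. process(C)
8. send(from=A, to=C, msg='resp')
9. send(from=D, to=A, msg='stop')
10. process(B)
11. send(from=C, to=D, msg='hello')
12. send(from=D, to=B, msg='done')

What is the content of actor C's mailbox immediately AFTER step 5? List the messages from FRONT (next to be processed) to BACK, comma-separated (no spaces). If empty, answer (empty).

After 1 (send(from=B, to=C, msg='data')): A:[] B:[] C:[data] D:[]
After 2 (process(D)): A:[] B:[] C:[data] D:[]
After 3 (process(B)): A:[] B:[] C:[data] D:[]
After 4 (send(from=B, to=D, msg='req')): A:[] B:[] C:[data] D:[req]
After 5 (send(from=B, to=D, msg='sync')): A:[] B:[] C:[data] D:[req,sync]

data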